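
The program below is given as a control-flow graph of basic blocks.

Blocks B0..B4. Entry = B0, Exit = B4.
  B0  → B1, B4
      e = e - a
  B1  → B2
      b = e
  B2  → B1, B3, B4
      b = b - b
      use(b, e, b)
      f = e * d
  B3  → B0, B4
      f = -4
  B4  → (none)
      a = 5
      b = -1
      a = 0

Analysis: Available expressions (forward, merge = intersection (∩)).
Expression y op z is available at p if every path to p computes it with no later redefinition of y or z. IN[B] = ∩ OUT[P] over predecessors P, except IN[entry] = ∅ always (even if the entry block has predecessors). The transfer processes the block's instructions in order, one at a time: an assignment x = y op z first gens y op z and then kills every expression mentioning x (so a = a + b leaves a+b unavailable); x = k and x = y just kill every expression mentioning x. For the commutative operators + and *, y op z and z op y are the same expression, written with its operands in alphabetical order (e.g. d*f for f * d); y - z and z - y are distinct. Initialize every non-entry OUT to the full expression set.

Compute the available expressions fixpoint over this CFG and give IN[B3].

Per-block solution:
  B0: | IN={} | OUT={}
  B1: | IN={} | OUT={}
  B2: | IN={} | OUT={d*e}
  B3: | IN={d*e} | OUT={d*e}
  B4: | IN={} | OUT={}

Merge at B3: IN[B3] = OUT[B2] = {d*e}

Answer: {d*e}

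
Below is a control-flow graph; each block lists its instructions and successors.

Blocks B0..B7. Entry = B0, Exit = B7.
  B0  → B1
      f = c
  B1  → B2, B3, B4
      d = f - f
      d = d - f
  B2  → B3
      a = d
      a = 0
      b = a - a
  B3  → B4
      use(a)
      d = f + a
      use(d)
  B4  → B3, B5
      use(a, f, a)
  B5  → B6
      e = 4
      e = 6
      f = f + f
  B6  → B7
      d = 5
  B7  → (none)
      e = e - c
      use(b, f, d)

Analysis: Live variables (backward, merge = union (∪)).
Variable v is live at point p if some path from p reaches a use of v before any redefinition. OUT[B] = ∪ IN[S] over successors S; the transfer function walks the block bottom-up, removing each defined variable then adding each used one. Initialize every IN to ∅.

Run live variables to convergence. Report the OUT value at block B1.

Per-block solution:
  B0: | IN={a, b, c} | OUT={a, b, c, f}
  B1: | IN={a, b, c, f} | OUT={a, b, c, d, f}
  B2: | IN={c, d, f} | OUT={a, b, c, f}
  B3: | IN={a, b, c, f} | OUT={a, b, c, f}
  B4: | IN={a, b, c, f} | OUT={a, b, c, f}
  B5: | IN={b, c, f} | OUT={b, c, e, f}
  B6: | IN={b, c, e, f} | OUT={b, c, d, e, f}
  B7: | IN={b, c, d, e, f} | OUT={}

Merge at B1: OUT[B1] = IN[B2] ⊔ IN[B3] ⊔ IN[B4] = {a, b, c, d, f}

Answer: {a, b, c, d, f}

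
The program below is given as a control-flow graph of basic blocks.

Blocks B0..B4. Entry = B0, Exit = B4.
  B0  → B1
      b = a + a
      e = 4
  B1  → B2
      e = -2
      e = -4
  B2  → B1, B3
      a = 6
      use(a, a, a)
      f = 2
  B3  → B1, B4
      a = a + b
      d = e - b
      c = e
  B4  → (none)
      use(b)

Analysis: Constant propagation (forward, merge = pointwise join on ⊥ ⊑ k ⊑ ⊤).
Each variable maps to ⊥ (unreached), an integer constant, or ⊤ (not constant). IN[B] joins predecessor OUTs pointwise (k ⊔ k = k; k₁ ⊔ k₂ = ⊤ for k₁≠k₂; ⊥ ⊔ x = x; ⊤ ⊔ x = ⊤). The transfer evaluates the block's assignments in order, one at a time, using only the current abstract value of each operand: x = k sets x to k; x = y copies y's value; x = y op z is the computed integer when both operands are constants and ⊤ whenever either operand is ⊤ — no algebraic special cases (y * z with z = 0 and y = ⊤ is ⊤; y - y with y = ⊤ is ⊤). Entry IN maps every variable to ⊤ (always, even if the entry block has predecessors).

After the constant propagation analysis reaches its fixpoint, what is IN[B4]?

Per-block solution:
  B0: | IN=(all ⊤) | OUT={e:4; rest ⊤}
  B1: | IN=(all ⊤) | OUT={e:-4; rest ⊤}
  B2: | IN={e:-4; rest ⊤} | OUT={a:6, e:-4, f:2; rest ⊤}
  B3: | IN={a:6, e:-4, f:2; rest ⊤} | OUT={c:-4, e:-4, f:2; rest ⊤}
  B4: | IN={c:-4, e:-4, f:2; rest ⊤} | OUT={c:-4, e:-4, f:2; rest ⊤}

Merge at B4: IN[B4] = OUT[B3] = {a: ⊤, b: ⊤, c: -4, d: ⊤, e: -4, f: 2}

Answer: {a: ⊤, b: ⊤, c: -4, d: ⊤, e: -4, f: 2}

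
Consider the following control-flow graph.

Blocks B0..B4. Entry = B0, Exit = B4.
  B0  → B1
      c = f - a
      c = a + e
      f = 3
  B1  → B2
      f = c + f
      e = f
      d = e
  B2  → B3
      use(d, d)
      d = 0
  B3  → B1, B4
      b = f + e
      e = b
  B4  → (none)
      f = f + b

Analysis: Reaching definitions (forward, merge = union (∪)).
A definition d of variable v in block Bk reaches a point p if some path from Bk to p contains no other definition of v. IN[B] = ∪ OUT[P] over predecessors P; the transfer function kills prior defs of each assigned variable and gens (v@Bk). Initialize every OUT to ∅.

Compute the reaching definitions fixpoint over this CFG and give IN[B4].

Per-block solution:
  B0: | IN={} | OUT={c@B0, f@B0}
  B1: | IN={b@B3, c@B0, d@B2, e@B3, f@B0, f@B1} | OUT={b@B3, c@B0, d@B1, e@B1, f@B1}
  B2: | IN={b@B3, c@B0, d@B1, e@B1, f@B1} | OUT={b@B3, c@B0, d@B2, e@B1, f@B1}
  B3: | IN={b@B3, c@B0, d@B2, e@B1, f@B1} | OUT={b@B3, c@B0, d@B2, e@B3, f@B1}
  B4: | IN={b@B3, c@B0, d@B2, e@B3, f@B1} | OUT={b@B3, c@B0, d@B2, e@B3, f@B4}

Merge at B4: IN[B4] = OUT[B3] = {b@B3, c@B0, d@B2, e@B3, f@B1}

Answer: {b@B3, c@B0, d@B2, e@B3, f@B1}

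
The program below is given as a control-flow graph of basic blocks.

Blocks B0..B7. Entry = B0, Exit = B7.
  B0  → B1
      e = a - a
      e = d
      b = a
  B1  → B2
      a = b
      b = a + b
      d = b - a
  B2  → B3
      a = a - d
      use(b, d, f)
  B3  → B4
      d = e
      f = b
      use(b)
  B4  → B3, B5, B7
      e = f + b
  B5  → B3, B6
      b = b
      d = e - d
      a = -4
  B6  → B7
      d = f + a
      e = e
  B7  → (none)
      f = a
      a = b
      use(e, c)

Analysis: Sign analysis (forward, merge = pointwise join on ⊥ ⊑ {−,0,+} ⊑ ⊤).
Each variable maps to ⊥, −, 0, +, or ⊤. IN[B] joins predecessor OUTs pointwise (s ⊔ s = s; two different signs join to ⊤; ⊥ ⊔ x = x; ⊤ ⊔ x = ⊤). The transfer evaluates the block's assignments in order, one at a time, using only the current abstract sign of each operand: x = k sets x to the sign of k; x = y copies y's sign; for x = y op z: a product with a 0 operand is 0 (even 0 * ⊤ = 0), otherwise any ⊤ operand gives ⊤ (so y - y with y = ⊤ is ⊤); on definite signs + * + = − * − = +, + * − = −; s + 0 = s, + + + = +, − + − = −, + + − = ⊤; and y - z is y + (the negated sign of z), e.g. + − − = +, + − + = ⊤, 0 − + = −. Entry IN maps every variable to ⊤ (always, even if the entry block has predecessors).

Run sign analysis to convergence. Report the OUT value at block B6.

Answer: {a: -, b: ⊤, c: ⊤, d: ⊤, e: ⊤, f: ⊤}

Derivation:
Fixpoint table:
  B0:  IN=(all ⊤)  OUT=(all ⊤)
  B1:  IN=(all ⊤)  OUT=(all ⊤)
  B2:  IN=(all ⊤)  OUT=(all ⊤)
  B3:  IN=(all ⊤)  OUT=(all ⊤)
  B4:  IN=(all ⊤)  OUT=(all ⊤)
  B5:  IN=(all ⊤)  OUT={a:-; rest ⊤}
  B6:  IN={a:-; rest ⊤}  OUT={a:-; rest ⊤}
  B7:  IN=(all ⊤)  OUT=(all ⊤)

Merge at B6: IN[B6] = OUT[B5] = {a: -, b: ⊤, c: ⊤, d: ⊤, e: ⊤, f: ⊤}
Applying B6's transfer function to that IN value gives OUT[B6] (row B6 above).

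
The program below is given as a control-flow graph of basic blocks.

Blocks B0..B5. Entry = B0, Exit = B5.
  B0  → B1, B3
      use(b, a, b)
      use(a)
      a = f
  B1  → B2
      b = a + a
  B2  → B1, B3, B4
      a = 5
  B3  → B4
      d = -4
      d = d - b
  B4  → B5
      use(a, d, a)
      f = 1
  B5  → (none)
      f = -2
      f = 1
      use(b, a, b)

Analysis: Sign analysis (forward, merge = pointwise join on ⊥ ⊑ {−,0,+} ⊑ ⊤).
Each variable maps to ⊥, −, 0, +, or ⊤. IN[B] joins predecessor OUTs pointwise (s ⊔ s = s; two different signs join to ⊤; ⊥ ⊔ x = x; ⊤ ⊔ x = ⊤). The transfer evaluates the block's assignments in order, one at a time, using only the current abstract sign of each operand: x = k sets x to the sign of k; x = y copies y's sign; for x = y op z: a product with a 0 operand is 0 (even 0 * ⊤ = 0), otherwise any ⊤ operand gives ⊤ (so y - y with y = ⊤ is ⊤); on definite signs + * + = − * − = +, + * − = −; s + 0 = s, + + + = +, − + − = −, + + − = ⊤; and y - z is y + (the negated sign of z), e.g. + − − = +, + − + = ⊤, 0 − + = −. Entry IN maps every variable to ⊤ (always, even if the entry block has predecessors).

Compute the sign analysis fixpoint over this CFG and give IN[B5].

Answer: {a: ⊤, b: ⊤, c: ⊤, d: ⊤, e: ⊤, f: +}

Derivation:
Fixpoint table:
  B0: | IN=(all ⊤) | OUT=(all ⊤)
  B1: | IN=(all ⊤) | OUT=(all ⊤)
  B2: | IN=(all ⊤) | OUT={a:+; rest ⊤}
  B3: | IN=(all ⊤) | OUT=(all ⊤)
  B4: | IN=(all ⊤) | OUT={f:+; rest ⊤}
  B5: | IN={f:+; rest ⊤} | OUT={f:+; rest ⊤}

Merge at B5: IN[B5] = OUT[B4] = {a: ⊤, b: ⊤, c: ⊤, d: ⊤, e: ⊤, f: +}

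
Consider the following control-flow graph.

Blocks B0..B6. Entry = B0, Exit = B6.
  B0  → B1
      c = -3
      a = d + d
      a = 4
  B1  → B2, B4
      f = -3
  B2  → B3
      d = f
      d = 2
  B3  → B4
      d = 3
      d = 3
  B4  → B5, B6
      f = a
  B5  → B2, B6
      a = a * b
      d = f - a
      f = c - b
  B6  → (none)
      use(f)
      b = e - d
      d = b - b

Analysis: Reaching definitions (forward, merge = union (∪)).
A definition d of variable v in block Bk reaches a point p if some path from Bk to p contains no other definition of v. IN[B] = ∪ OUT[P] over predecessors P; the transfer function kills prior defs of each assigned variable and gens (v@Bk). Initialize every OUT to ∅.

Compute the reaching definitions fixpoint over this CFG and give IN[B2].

Converged values:
  B0:  IN={}  OUT={a@B0, c@B0}
  B1:  IN={a@B0, c@B0}  OUT={a@B0, c@B0, f@B1}
  B2:  IN={a@B0, a@B5, c@B0, d@B5, f@B1, f@B5}  OUT={a@B0, a@B5, c@B0, d@B2, f@B1, f@B5}
  B3:  IN={a@B0, a@B5, c@B0, d@B2, f@B1, f@B5}  OUT={a@B0, a@B5, c@B0, d@B3, f@B1, f@B5}
  B4:  IN={a@B0, a@B5, c@B0, d@B3, f@B1, f@B5}  OUT={a@B0, a@B5, c@B0, d@B3, f@B4}
  B5:  IN={a@B0, a@B5, c@B0, d@B3, f@B4}  OUT={a@B5, c@B0, d@B5, f@B5}
  B6:  IN={a@B0, a@B5, c@B0, d@B3, d@B5, f@B4, f@B5}  OUT={a@B0, a@B5, b@B6, c@B0, d@B6, f@B4, f@B5}

Merge at B2: IN[B2] = OUT[B1] ⊔ OUT[B5] = {a@B0, a@B5, c@B0, d@B5, f@B1, f@B5}

Answer: {a@B0, a@B5, c@B0, d@B5, f@B1, f@B5}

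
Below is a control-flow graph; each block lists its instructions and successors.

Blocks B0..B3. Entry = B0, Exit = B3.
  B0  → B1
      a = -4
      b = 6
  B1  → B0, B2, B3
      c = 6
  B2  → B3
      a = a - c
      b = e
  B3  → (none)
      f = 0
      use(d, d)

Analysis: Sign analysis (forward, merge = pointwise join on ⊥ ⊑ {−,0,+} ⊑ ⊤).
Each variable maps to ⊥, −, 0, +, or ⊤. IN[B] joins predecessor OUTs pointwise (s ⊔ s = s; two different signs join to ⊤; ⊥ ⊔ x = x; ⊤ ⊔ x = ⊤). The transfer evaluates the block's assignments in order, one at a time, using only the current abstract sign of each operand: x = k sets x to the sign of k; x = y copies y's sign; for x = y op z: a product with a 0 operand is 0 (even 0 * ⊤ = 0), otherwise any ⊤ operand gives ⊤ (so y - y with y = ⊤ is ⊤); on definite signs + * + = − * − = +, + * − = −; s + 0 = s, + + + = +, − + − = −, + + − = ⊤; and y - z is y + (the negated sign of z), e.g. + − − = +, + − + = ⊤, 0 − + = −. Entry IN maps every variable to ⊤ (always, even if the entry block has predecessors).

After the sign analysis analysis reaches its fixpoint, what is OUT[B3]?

Per-block solution:
  B0:  IN=(all ⊤)  OUT={a:-, b:+; rest ⊤}
  B1:  IN={a:-, b:+; rest ⊤}  OUT={a:-, b:+, c:+; rest ⊤}
  B2:  IN={a:-, b:+, c:+; rest ⊤}  OUT={a:-, c:+; rest ⊤}
  B3:  IN={a:-, c:+; rest ⊤}  OUT={a:-, c:+, f:0; rest ⊤}

Merge at B3: IN[B3] = OUT[B1] ⊔ OUT[B2] = {a: -, b: ⊤, c: +, d: ⊤, e: ⊤, f: ⊤}
Applying B3's transfer function to that IN value gives OUT[B3] (row B3 above).

Answer: {a: -, b: ⊤, c: +, d: ⊤, e: ⊤, f: 0}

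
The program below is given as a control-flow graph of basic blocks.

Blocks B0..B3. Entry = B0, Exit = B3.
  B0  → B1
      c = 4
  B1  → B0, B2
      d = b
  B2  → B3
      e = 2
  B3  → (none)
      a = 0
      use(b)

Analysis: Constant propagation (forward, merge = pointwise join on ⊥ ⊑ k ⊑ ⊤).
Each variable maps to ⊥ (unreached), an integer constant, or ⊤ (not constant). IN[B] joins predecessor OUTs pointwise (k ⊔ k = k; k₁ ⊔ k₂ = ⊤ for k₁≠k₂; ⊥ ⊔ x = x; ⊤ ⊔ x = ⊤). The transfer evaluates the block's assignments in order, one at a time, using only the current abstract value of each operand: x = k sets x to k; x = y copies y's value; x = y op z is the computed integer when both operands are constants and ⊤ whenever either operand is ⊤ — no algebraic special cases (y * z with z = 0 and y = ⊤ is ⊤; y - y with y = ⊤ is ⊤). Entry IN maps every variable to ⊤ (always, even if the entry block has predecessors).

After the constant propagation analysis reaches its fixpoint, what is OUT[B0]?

Answer: {a: ⊤, b: ⊤, c: 4, d: ⊤, e: ⊤, f: ⊤}

Trace:
Per-block solution:
  B0:   IN=(all ⊤)   OUT={c:4; rest ⊤}
  B1:   IN={c:4; rest ⊤}   OUT={c:4; rest ⊤}
  B2:   IN={c:4; rest ⊤}   OUT={c:4, e:2; rest ⊤}
  B3:   IN={c:4, e:2; rest ⊤}   OUT={a:0, c:4, e:2; rest ⊤}

Merge at B0 (entry node, so the boundary value (all ⊤) is joined with the incoming edge(s)): IN[B0] = (all ⊤) ⊔ OUT[B1] = {a: ⊤, b: ⊤, c: ⊤, d: ⊤, e: ⊤, f: ⊤}
Applying B0's transfer function to that IN value gives OUT[B0] (row B0 above).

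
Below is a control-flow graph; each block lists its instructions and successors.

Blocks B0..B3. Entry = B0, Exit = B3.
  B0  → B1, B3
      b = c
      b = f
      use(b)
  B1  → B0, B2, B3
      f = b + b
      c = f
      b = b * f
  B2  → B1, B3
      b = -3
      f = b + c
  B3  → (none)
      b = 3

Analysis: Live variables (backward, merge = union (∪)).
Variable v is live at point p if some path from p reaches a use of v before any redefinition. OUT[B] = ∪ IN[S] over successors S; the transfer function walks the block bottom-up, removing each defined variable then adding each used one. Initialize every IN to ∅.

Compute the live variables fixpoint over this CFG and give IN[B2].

Answer: {c}

Derivation:
Converged values:
  B0: | IN={c, f} | OUT={b}
  B1: | IN={b} | OUT={c, f}
  B2: | IN={c} | OUT={b}
  B3: | IN={} | OUT={}

Merge at B2: OUT[B2] = IN[B1] ⊔ IN[B3] = {b}
Applying B2's transfer function to that OUT value gives IN[B2] (row B2 above).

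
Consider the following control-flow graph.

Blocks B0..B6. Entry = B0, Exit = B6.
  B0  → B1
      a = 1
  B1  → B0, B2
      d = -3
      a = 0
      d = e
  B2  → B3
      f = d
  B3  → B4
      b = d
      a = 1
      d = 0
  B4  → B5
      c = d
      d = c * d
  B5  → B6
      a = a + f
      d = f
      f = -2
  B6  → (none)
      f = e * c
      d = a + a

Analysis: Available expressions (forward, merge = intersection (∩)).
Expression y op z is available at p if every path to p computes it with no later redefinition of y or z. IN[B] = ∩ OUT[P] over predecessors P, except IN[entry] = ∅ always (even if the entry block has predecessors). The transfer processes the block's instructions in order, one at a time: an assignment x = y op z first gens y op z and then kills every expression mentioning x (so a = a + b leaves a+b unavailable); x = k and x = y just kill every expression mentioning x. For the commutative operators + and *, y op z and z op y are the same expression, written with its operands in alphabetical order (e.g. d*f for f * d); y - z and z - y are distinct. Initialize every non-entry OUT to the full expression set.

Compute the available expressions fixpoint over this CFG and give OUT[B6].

Converged values:
  B0: | IN={} | OUT={}
  B1: | IN={} | OUT={}
  B2: | IN={} | OUT={}
  B3: | IN={} | OUT={}
  B4: | IN={} | OUT={}
  B5: | IN={} | OUT={}
  B6: | IN={} | OUT={a+a, c*e}

Merge at B6: IN[B6] = OUT[B5] = {}
Applying B6's transfer function to that IN value gives OUT[B6] (row B6 above).

Answer: {a+a, c*e}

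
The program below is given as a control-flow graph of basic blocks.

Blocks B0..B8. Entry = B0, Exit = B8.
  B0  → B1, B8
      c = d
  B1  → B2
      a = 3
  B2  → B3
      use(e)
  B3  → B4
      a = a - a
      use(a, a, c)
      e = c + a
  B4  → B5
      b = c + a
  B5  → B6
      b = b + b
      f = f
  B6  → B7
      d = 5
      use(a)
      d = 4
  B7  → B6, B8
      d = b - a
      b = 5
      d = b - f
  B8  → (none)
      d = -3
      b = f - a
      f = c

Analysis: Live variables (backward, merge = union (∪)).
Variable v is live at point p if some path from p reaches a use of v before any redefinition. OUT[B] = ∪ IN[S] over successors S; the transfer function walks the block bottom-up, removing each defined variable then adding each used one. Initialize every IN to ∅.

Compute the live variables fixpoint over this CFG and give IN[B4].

Answer: {a, c, f}

Derivation:
Per-block solution:
  B0:   IN={a, d, e, f}   OUT={a, c, e, f}
  B1:   IN={c, e, f}   OUT={a, c, e, f}
  B2:   IN={a, c, e, f}   OUT={a, c, f}
  B3:   IN={a, c, f}   OUT={a, c, f}
  B4:   IN={a, c, f}   OUT={a, b, c, f}
  B5:   IN={a, b, c, f}   OUT={a, b, c, f}
  B6:   IN={a, b, c, f}   OUT={a, b, c, f}
  B7:   IN={a, b, c, f}   OUT={a, b, c, f}
  B8:   IN={a, c, f}   OUT={}

Merge at B4: OUT[B4] = IN[B5] = {a, b, c, f}
Applying B4's transfer function to that OUT value gives IN[B4] (row B4 above).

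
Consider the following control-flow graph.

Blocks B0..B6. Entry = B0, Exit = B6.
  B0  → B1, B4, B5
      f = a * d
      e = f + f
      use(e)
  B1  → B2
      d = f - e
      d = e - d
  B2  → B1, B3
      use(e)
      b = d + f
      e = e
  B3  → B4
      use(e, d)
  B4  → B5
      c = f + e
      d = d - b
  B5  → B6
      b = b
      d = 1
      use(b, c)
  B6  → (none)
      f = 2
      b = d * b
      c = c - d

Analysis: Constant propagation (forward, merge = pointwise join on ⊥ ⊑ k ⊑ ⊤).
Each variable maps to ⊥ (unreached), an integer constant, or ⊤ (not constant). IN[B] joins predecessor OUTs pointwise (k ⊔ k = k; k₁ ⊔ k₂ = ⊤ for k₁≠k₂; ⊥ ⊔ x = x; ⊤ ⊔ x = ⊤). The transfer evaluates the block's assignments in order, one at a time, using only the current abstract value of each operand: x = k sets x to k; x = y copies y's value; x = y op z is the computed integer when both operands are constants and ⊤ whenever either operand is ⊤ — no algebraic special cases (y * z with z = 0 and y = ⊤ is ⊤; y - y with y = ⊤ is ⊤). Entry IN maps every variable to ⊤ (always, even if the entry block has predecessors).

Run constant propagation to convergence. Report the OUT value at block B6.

Answer: {a: ⊤, b: ⊤, c: ⊤, d: 1, e: ⊤, f: 2}

Trace:
Fixpoint table:
  B0: | IN=(all ⊤) | OUT=(all ⊤)
  B1: | IN=(all ⊤) | OUT=(all ⊤)
  B2: | IN=(all ⊤) | OUT=(all ⊤)
  B3: | IN=(all ⊤) | OUT=(all ⊤)
  B4: | IN=(all ⊤) | OUT=(all ⊤)
  B5: | IN=(all ⊤) | OUT={d:1; rest ⊤}
  B6: | IN={d:1; rest ⊤} | OUT={d:1, f:2; rest ⊤}

Merge at B6: IN[B6] = OUT[B5] = {a: ⊤, b: ⊤, c: ⊤, d: 1, e: ⊤, f: ⊤}
Applying B6's transfer function to that IN value gives OUT[B6] (row B6 above).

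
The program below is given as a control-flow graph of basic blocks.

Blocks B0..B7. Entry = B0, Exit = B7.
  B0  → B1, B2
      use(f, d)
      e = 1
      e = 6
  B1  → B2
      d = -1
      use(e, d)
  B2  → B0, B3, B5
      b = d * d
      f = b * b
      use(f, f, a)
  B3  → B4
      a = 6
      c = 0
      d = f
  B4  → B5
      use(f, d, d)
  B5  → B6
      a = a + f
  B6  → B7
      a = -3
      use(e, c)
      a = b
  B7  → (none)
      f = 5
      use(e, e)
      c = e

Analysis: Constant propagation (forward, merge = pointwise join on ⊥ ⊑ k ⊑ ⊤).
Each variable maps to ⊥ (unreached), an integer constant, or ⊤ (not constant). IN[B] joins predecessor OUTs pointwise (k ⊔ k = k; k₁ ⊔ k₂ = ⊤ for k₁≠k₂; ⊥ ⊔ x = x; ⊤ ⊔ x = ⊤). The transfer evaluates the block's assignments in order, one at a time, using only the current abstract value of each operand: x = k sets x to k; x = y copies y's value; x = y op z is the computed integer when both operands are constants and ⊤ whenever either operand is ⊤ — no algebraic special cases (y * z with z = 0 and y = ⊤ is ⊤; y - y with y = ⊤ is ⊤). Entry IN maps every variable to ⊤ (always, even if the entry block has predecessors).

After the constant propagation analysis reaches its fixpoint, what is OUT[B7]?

Per-block solution:
  B0:  IN=(all ⊤)  OUT={e:6; rest ⊤}
  B1:  IN={e:6; rest ⊤}  OUT={d:-1, e:6; rest ⊤}
  B2:  IN={e:6; rest ⊤}  OUT={e:6; rest ⊤}
  B3:  IN={e:6; rest ⊤}  OUT={a:6, c:0, e:6; rest ⊤}
  B4:  IN={a:6, c:0, e:6; rest ⊤}  OUT={a:6, c:0, e:6; rest ⊤}
  B5:  IN={e:6; rest ⊤}  OUT={e:6; rest ⊤}
  B6:  IN={e:6; rest ⊤}  OUT={e:6; rest ⊤}
  B7:  IN={e:6; rest ⊤}  OUT={c:6, e:6, f:5; rest ⊤}

Merge at B7: IN[B7] = OUT[B6] = {a: ⊤, b: ⊤, c: ⊤, d: ⊤, e: 6, f: ⊤}
Applying B7's transfer function to that IN value gives OUT[B7] (row B7 above).

Answer: {a: ⊤, b: ⊤, c: 6, d: ⊤, e: 6, f: 5}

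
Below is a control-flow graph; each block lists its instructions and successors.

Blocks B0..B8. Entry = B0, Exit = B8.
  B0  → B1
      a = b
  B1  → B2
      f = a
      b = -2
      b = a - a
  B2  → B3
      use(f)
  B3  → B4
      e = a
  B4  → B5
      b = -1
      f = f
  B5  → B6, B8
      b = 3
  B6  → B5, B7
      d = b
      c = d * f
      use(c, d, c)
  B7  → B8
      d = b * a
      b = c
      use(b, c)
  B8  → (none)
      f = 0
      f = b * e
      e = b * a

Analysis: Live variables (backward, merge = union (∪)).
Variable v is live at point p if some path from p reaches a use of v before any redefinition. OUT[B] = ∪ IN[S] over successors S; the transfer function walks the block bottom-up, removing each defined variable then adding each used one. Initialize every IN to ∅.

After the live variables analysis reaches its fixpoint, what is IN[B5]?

Answer: {a, e, f}

Trace:
Per-block solution:
  B0: | IN={b} | OUT={a}
  B1: | IN={a} | OUT={a, f}
  B2: | IN={a, f} | OUT={a, f}
  B3: | IN={a, f} | OUT={a, e, f}
  B4: | IN={a, e, f} | OUT={a, e, f}
  B5: | IN={a, e, f} | OUT={a, b, e, f}
  B6: | IN={a, b, e, f} | OUT={a, b, c, e, f}
  B7: | IN={a, b, c, e} | OUT={a, b, e}
  B8: | IN={a, b, e} | OUT={}

Merge at B5: OUT[B5] = IN[B6] ⊔ IN[B8] = {a, b, e, f}
Applying B5's transfer function to that OUT value gives IN[B5] (row B5 above).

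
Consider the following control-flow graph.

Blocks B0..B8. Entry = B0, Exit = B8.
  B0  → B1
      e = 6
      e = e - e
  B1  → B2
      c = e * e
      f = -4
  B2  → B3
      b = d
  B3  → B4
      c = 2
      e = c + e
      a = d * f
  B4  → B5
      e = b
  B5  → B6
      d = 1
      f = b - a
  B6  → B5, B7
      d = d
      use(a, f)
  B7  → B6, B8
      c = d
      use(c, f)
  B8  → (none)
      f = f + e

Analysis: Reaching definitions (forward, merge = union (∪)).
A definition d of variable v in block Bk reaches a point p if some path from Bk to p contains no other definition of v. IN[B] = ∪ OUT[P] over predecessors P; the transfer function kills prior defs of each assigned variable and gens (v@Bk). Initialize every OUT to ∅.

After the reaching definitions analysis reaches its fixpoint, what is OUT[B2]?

Per-block solution:
  B0: | IN={} | OUT={e@B0}
  B1: | IN={e@B0} | OUT={c@B1, e@B0, f@B1}
  B2: | IN={c@B1, e@B0, f@B1} | OUT={b@B2, c@B1, e@B0, f@B1}
  B3: | IN={b@B2, c@B1, e@B0, f@B1} | OUT={a@B3, b@B2, c@B3, e@B3, f@B1}
  B4: | IN={a@B3, b@B2, c@B3, e@B3, f@B1} | OUT={a@B3, b@B2, c@B3, e@B4, f@B1}
  B5: | IN={a@B3, b@B2, c@B3, c@B7, d@B6, e@B4, f@B1, f@B5} | OUT={a@B3, b@B2, c@B3, c@B7, d@B5, e@B4, f@B5}
  B6: | IN={a@B3, b@B2, c@B3, c@B7, d@B5, d@B6, e@B4, f@B5} | OUT={a@B3, b@B2, c@B3, c@B7, d@B6, e@B4, f@B5}
  B7: | IN={a@B3, b@B2, c@B3, c@B7, d@B6, e@B4, f@B5} | OUT={a@B3, b@B2, c@B7, d@B6, e@B4, f@B5}
  B8: | IN={a@B3, b@B2, c@B7, d@B6, e@B4, f@B5} | OUT={a@B3, b@B2, c@B7, d@B6, e@B4, f@B8}

Merge at B2: IN[B2] = OUT[B1] = {c@B1, e@B0, f@B1}
Applying B2's transfer function to that IN value gives OUT[B2] (row B2 above).

Answer: {b@B2, c@B1, e@B0, f@B1}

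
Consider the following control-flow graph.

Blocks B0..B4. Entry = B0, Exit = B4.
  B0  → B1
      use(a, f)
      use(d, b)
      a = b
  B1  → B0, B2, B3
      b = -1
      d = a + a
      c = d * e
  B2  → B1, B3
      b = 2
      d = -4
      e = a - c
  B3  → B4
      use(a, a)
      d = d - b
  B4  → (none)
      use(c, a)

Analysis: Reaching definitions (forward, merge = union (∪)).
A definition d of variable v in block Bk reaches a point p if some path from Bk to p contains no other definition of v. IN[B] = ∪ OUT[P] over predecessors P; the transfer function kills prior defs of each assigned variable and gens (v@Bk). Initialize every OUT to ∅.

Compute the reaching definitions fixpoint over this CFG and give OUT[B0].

Fixpoint table:
  B0:   IN={a@B0, b@B1, c@B1, d@B1, e@B2}   OUT={a@B0, b@B1, c@B1, d@B1, e@B2}
  B1:   IN={a@B0, b@B1, b@B2, c@B1, d@B1, d@B2, e@B2}   OUT={a@B0, b@B1, c@B1, d@B1, e@B2}
  B2:   IN={a@B0, b@B1, c@B1, d@B1, e@B2}   OUT={a@B0, b@B2, c@B1, d@B2, e@B2}
  B3:   IN={a@B0, b@B1, b@B2, c@B1, d@B1, d@B2, e@B2}   OUT={a@B0, b@B1, b@B2, c@B1, d@B3, e@B2}
  B4:   IN={a@B0, b@B1, b@B2, c@B1, d@B3, e@B2}   OUT={a@B0, b@B1, b@B2, c@B1, d@B3, e@B2}

Merge at B0 (entry node, so the boundary value {} is joined with the incoming edge(s)): IN[B0] = {} ⊔ OUT[B1] = {a@B0, b@B1, c@B1, d@B1, e@B2}
Applying B0's transfer function to that IN value gives OUT[B0] (row B0 above).

Answer: {a@B0, b@B1, c@B1, d@B1, e@B2}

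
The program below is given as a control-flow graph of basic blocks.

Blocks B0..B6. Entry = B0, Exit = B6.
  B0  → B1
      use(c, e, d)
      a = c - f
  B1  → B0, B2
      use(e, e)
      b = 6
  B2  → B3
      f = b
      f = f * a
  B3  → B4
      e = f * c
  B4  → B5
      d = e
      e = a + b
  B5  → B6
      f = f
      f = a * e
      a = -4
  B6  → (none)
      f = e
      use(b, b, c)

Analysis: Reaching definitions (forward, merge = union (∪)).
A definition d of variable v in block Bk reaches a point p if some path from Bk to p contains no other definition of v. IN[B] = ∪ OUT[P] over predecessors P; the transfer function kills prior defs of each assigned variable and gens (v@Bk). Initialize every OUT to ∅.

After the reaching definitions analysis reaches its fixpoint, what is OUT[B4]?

Answer: {a@B0, b@B1, d@B4, e@B4, f@B2}

Working:
Converged values:
  B0:   IN={a@B0, b@B1}   OUT={a@B0, b@B1}
  B1:   IN={a@B0, b@B1}   OUT={a@B0, b@B1}
  B2:   IN={a@B0, b@B1}   OUT={a@B0, b@B1, f@B2}
  B3:   IN={a@B0, b@B1, f@B2}   OUT={a@B0, b@B1, e@B3, f@B2}
  B4:   IN={a@B0, b@B1, e@B3, f@B2}   OUT={a@B0, b@B1, d@B4, e@B4, f@B2}
  B5:   IN={a@B0, b@B1, d@B4, e@B4, f@B2}   OUT={a@B5, b@B1, d@B4, e@B4, f@B5}
  B6:   IN={a@B5, b@B1, d@B4, e@B4, f@B5}   OUT={a@B5, b@B1, d@B4, e@B4, f@B6}

Merge at B4: IN[B4] = OUT[B3] = {a@B0, b@B1, e@B3, f@B2}
Applying B4's transfer function to that IN value gives OUT[B4] (row B4 above).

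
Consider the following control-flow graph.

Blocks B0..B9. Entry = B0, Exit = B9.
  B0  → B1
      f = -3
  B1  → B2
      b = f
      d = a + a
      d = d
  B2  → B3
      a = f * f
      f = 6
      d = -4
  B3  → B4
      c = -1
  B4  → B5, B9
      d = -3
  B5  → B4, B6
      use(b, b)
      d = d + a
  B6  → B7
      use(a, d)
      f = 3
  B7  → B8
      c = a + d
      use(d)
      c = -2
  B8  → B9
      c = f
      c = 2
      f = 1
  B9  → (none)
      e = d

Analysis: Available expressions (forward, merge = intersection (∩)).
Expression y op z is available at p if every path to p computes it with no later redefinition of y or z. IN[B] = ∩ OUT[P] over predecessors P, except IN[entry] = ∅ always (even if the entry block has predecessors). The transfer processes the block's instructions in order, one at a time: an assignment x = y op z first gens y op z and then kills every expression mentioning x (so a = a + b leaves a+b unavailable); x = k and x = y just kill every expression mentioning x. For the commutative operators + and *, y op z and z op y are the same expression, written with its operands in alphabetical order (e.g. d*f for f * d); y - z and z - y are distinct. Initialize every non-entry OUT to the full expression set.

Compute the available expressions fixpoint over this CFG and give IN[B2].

Fixpoint table:
  B0:  IN={}  OUT={}
  B1:  IN={}  OUT={a+a}
  B2:  IN={a+a}  OUT={}
  B3:  IN={}  OUT={}
  B4:  IN={}  OUT={}
  B5:  IN={}  OUT={}
  B6:  IN={}  OUT={}
  B7:  IN={}  OUT={a+d}
  B8:  IN={a+d}  OUT={a+d}
  B9:  IN={}  OUT={}

Merge at B2: IN[B2] = OUT[B1] = {a+a}

Answer: {a+a}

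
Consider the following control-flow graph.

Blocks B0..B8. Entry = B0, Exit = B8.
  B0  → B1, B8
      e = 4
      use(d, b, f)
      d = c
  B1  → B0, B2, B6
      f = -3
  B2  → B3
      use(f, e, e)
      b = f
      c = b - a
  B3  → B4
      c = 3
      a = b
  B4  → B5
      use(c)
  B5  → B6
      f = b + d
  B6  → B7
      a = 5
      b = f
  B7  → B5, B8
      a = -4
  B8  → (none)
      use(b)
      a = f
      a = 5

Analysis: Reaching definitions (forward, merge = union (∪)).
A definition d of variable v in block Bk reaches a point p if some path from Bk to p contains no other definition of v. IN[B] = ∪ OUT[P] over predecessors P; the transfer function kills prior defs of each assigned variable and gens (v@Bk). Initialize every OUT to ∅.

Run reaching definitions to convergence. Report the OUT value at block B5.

Answer: {a@B3, a@B7, b@B2, b@B6, c@B3, d@B0, e@B0, f@B5}

Trace:
Fixpoint table:
  B0:  IN={d@B0, e@B0, f@B1}  OUT={d@B0, e@B0, f@B1}
  B1:  IN={d@B0, e@B0, f@B1}  OUT={d@B0, e@B0, f@B1}
  B2:  IN={d@B0, e@B0, f@B1}  OUT={b@B2, c@B2, d@B0, e@B0, f@B1}
  B3:  IN={b@B2, c@B2, d@B0, e@B0, f@B1}  OUT={a@B3, b@B2, c@B3, d@B0, e@B0, f@B1}
  B4:  IN={a@B3, b@B2, c@B3, d@B0, e@B0, f@B1}  OUT={a@B3, b@B2, c@B3, d@B0, e@B0, f@B1}
  B5:  IN={a@B3, a@B7, b@B2, b@B6, c@B3, d@B0, e@B0, f@B1, f@B5}  OUT={a@B3, a@B7, b@B2, b@B6, c@B3, d@B0, e@B0, f@B5}
  B6:  IN={a@B3, a@B7, b@B2, b@B6, c@B3, d@B0, e@B0, f@B1, f@B5}  OUT={a@B6, b@B6, c@B3, d@B0, e@B0, f@B1, f@B5}
  B7:  IN={a@B6, b@B6, c@B3, d@B0, e@B0, f@B1, f@B5}  OUT={a@B7, b@B6, c@B3, d@B0, e@B0, f@B1, f@B5}
  B8:  IN={a@B7, b@B6, c@B3, d@B0, e@B0, f@B1, f@B5}  OUT={a@B8, b@B6, c@B3, d@B0, e@B0, f@B1, f@B5}

Merge at B5: IN[B5] = OUT[B4] ⊔ OUT[B7] = {a@B3, a@B7, b@B2, b@B6, c@B3, d@B0, e@B0, f@B1, f@B5}
Applying B5's transfer function to that IN value gives OUT[B5] (row B5 above).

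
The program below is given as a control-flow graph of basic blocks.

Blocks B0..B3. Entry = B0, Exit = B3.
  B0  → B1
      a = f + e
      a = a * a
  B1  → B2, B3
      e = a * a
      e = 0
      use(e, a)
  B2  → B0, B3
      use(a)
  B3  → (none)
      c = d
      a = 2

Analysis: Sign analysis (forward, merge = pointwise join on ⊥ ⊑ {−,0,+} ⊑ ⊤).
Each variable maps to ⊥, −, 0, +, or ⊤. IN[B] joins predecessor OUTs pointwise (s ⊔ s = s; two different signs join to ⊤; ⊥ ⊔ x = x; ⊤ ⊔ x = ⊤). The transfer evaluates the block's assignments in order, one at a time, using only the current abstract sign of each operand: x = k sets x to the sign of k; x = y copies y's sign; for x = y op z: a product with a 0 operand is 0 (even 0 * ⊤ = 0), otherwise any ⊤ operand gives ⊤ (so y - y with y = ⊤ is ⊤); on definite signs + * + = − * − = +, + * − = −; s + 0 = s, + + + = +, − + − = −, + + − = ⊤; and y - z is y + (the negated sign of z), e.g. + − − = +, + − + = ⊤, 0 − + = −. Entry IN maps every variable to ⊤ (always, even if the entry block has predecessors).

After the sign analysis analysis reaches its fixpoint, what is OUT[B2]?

Per-block solution:
  B0: | IN=(all ⊤) | OUT=(all ⊤)
  B1: | IN=(all ⊤) | OUT={e:0; rest ⊤}
  B2: | IN={e:0; rest ⊤} | OUT={e:0; rest ⊤}
  B3: | IN={e:0; rest ⊤} | OUT={a:+, e:0; rest ⊤}

Merge at B2: IN[B2] = OUT[B1] = {a: ⊤, b: ⊤, c: ⊤, d: ⊤, e: 0, f: ⊤}
Applying B2's transfer function to that IN value gives OUT[B2] (row B2 above).

Answer: {a: ⊤, b: ⊤, c: ⊤, d: ⊤, e: 0, f: ⊤}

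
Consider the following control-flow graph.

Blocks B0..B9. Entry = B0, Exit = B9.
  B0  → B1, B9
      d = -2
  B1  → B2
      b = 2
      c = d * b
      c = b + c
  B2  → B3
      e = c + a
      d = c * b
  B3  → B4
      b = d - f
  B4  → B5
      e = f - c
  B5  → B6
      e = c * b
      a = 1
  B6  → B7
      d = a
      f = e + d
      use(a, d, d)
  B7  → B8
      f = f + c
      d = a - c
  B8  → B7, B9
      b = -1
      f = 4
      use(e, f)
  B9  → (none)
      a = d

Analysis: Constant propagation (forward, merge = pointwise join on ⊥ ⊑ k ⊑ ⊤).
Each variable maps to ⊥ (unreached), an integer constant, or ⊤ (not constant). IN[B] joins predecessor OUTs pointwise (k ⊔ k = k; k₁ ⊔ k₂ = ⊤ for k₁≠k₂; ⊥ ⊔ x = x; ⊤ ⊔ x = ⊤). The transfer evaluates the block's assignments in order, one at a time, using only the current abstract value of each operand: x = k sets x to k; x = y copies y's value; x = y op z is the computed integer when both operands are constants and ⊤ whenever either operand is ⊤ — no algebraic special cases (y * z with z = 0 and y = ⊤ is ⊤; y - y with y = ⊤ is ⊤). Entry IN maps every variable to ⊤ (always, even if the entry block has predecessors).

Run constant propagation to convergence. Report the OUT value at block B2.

Answer: {a: ⊤, b: 2, c: -2, d: -4, e: ⊤, f: ⊤}

Working:
Converged values:
  B0:  IN=(all ⊤)  OUT={d:-2; rest ⊤}
  B1:  IN={d:-2; rest ⊤}  OUT={b:2, c:-2, d:-2; rest ⊤}
  B2:  IN={b:2, c:-2, d:-2; rest ⊤}  OUT={b:2, c:-2, d:-4; rest ⊤}
  B3:  IN={b:2, c:-2, d:-4; rest ⊤}  OUT={c:-2, d:-4; rest ⊤}
  B4:  IN={c:-2, d:-4; rest ⊤}  OUT={c:-2, d:-4; rest ⊤}
  B5:  IN={c:-2, d:-4; rest ⊤}  OUT={a:1, c:-2, d:-4; rest ⊤}
  B6:  IN={a:1, c:-2, d:-4; rest ⊤}  OUT={a:1, c:-2, d:1; rest ⊤}
  B7:  IN={a:1, c:-2; rest ⊤}  OUT={a:1, c:-2, d:3; rest ⊤}
  B8:  IN={a:1, c:-2, d:3; rest ⊤}  OUT={a:1, b:-1, c:-2, d:3, f:4; rest ⊤}
  B9:  IN=(all ⊤)  OUT=(all ⊤)

Merge at B2: IN[B2] = OUT[B1] = {a: ⊤, b: 2, c: -2, d: -2, e: ⊤, f: ⊤}
Applying B2's transfer function to that IN value gives OUT[B2] (row B2 above).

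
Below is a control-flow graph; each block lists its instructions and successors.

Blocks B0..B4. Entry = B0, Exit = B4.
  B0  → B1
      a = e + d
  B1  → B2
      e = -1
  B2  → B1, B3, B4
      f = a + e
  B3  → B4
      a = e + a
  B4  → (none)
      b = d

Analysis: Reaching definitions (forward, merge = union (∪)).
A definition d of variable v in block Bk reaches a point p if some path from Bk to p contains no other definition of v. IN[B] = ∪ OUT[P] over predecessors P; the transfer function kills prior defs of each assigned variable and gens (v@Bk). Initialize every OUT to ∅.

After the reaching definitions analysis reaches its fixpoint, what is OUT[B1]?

Per-block solution:
  B0:  IN={}  OUT={a@B0}
  B1:  IN={a@B0, e@B1, f@B2}  OUT={a@B0, e@B1, f@B2}
  B2:  IN={a@B0, e@B1, f@B2}  OUT={a@B0, e@B1, f@B2}
  B3:  IN={a@B0, e@B1, f@B2}  OUT={a@B3, e@B1, f@B2}
  B4:  IN={a@B0, a@B3, e@B1, f@B2}  OUT={a@B0, a@B3, b@B4, e@B1, f@B2}

Merge at B1: IN[B1] = OUT[B0] ⊔ OUT[B2] = {a@B0, e@B1, f@B2}
Applying B1's transfer function to that IN value gives OUT[B1] (row B1 above).

Answer: {a@B0, e@B1, f@B2}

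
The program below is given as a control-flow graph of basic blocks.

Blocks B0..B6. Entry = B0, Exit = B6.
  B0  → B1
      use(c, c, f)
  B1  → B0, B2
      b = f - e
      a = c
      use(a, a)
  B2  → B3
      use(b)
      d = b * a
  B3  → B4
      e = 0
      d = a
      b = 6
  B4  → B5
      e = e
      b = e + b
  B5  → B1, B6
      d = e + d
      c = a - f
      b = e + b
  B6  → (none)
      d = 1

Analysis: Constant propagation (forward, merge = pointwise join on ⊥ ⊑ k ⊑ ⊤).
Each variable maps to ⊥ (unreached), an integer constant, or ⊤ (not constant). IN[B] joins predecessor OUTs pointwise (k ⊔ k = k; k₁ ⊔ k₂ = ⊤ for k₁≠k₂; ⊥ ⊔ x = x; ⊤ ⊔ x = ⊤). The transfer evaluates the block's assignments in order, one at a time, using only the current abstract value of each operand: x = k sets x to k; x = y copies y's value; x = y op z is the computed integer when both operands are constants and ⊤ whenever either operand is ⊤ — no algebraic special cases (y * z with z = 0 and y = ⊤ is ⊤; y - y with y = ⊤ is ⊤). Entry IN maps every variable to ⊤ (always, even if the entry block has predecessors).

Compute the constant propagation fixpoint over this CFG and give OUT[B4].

Fixpoint table:
  B0:  IN=(all ⊤)  OUT=(all ⊤)
  B1:  IN=(all ⊤)  OUT=(all ⊤)
  B2:  IN=(all ⊤)  OUT=(all ⊤)
  B3:  IN=(all ⊤)  OUT={b:6, e:0; rest ⊤}
  B4:  IN={b:6, e:0; rest ⊤}  OUT={b:6, e:0; rest ⊤}
  B5:  IN={b:6, e:0; rest ⊤}  OUT={b:6, e:0; rest ⊤}
  B6:  IN={b:6, e:0; rest ⊤}  OUT={b:6, d:1, e:0; rest ⊤}

Merge at B4: IN[B4] = OUT[B3] = {a: ⊤, b: 6, c: ⊤, d: ⊤, e: 0, f: ⊤}
Applying B4's transfer function to that IN value gives OUT[B4] (row B4 above).

Answer: {a: ⊤, b: 6, c: ⊤, d: ⊤, e: 0, f: ⊤}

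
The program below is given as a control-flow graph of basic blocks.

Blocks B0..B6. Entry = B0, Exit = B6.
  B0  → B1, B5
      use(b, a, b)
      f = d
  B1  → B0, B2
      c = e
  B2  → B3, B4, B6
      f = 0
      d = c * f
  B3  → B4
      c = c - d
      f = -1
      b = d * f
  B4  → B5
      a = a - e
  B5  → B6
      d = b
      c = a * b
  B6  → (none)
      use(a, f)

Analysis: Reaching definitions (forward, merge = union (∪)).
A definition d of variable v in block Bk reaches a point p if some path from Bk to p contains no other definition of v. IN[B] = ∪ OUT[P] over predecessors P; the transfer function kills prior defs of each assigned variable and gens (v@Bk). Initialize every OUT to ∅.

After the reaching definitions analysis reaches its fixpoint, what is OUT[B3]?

Per-block solution:
  B0:  IN={c@B1, f@B0}  OUT={c@B1, f@B0}
  B1:  IN={c@B1, f@B0}  OUT={c@B1, f@B0}
  B2:  IN={c@B1, f@B0}  OUT={c@B1, d@B2, f@B2}
  B3:  IN={c@B1, d@B2, f@B2}  OUT={b@B3, c@B3, d@B2, f@B3}
  B4:  IN={b@B3, c@B1, c@B3, d@B2, f@B2, f@B3}  OUT={a@B4, b@B3, c@B1, c@B3, d@B2, f@B2, f@B3}
  B5:  IN={a@B4, b@B3, c@B1, c@B3, d@B2, f@B0, f@B2, f@B3}  OUT={a@B4, b@B3, c@B5, d@B5, f@B0, f@B2, f@B3}
  B6:  IN={a@B4, b@B3, c@B1, c@B5, d@B2, d@B5, f@B0, f@B2, f@B3}  OUT={a@B4, b@B3, c@B1, c@B5, d@B2, d@B5, f@B0, f@B2, f@B3}

Merge at B3: IN[B3] = OUT[B2] = {c@B1, d@B2, f@B2}
Applying B3's transfer function to that IN value gives OUT[B3] (row B3 above).

Answer: {b@B3, c@B3, d@B2, f@B3}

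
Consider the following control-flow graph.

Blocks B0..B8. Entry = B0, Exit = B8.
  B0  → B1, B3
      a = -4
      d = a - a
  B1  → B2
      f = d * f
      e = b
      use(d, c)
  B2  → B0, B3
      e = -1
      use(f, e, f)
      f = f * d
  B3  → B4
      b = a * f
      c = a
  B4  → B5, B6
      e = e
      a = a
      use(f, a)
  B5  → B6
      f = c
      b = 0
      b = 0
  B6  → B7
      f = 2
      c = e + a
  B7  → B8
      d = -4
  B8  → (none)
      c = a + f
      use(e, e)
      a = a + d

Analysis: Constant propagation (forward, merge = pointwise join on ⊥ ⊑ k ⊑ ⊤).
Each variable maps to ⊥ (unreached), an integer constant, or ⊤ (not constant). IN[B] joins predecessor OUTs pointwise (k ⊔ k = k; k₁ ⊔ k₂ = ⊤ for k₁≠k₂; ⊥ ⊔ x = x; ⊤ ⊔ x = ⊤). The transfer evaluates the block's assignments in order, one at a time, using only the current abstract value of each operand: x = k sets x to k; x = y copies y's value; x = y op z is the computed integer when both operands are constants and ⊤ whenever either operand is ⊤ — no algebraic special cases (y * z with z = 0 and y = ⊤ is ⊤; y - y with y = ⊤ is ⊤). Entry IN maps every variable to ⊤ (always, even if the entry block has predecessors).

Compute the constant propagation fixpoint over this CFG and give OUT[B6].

Converged values:
  B0: | IN=(all ⊤) | OUT={a:-4, d:0; rest ⊤}
  B1: | IN={a:-4, d:0; rest ⊤} | OUT={a:-4, d:0; rest ⊤}
  B2: | IN={a:-4, d:0; rest ⊤} | OUT={a:-4, d:0, e:-1; rest ⊤}
  B3: | IN={a:-4, d:0; rest ⊤} | OUT={a:-4, c:-4, d:0; rest ⊤}
  B4: | IN={a:-4, c:-4, d:0; rest ⊤} | OUT={a:-4, c:-4, d:0; rest ⊤}
  B5: | IN={a:-4, c:-4, d:0; rest ⊤} | OUT={a:-4, b:0, c:-4, d:0, f:-4; rest ⊤}
  B6: | IN={a:-4, c:-4, d:0; rest ⊤} | OUT={a:-4, d:0, f:2; rest ⊤}
  B7: | IN={a:-4, d:0, f:2; rest ⊤} | OUT={a:-4, d:-4, f:2; rest ⊤}
  B8: | IN={a:-4, d:-4, f:2; rest ⊤} | OUT={a:-8, c:-2, d:-4, f:2; rest ⊤}

Merge at B6: IN[B6] = OUT[B4] ⊔ OUT[B5] = {a: -4, b: ⊤, c: -4, d: 0, e: ⊤, f: ⊤}
Applying B6's transfer function to that IN value gives OUT[B6] (row B6 above).

Answer: {a: -4, b: ⊤, c: ⊤, d: 0, e: ⊤, f: 2}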